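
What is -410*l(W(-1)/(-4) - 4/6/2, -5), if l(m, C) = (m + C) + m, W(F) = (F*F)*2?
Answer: 8200/3 ≈ 2733.3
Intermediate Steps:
W(F) = 2*F² (W(F) = F²*2 = 2*F²)
l(m, C) = C + 2*m (l(m, C) = (C + m) + m = C + 2*m)
-410*l(W(-1)/(-4) - 4/6/2, -5) = -410*(-5 + 2*((2*(-1)²)/(-4) - 4/6/2)) = -410*(-5 + 2*((2*1)*(-¼) - 4*⅙*(½))) = -410*(-5 + 2*(2*(-¼) - ⅔*½)) = -410*(-5 + 2*(-½ - ⅓)) = -410*(-5 + 2*(-⅚)) = -410*(-5 - 5/3) = -410*(-20/3) = 8200/3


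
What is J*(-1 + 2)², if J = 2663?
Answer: 2663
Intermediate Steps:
J*(-1 + 2)² = 2663*(-1 + 2)² = 2663*1² = 2663*1 = 2663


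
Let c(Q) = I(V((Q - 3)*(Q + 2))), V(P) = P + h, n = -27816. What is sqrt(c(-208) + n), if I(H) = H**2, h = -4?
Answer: 2*sqrt(472229407) ≈ 43462.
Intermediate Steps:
V(P) = -4 + P (V(P) = P - 4 = -4 + P)
c(Q) = (-4 + (-3 + Q)*(2 + Q))**2 (c(Q) = (-4 + (Q - 3)*(Q + 2))**2 = (-4 + (-3 + Q)*(2 + Q))**2)
sqrt(c(-208) + n) = sqrt((10 - 208 - 1*(-208)**2)**2 - 27816) = sqrt((10 - 208 - 1*43264)**2 - 27816) = sqrt((10 - 208 - 43264)**2 - 27816) = sqrt((-43462)**2 - 27816) = sqrt(1888945444 - 27816) = sqrt(1888917628) = 2*sqrt(472229407)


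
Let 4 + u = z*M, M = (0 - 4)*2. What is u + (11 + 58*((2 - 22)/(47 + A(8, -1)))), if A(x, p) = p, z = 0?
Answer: -419/23 ≈ -18.217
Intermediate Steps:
M = -8 (M = -4*2 = -8)
u = -4 (u = -4 + 0*(-8) = -4 + 0 = -4)
u + (11 + 58*((2 - 22)/(47 + A(8, -1)))) = -4 + (11 + 58*((2 - 22)/(47 - 1))) = -4 + (11 + 58*(-20/46)) = -4 + (11 + 58*(-20*1/46)) = -4 + (11 + 58*(-10/23)) = -4 + (11 - 580/23) = -4 - 327/23 = -419/23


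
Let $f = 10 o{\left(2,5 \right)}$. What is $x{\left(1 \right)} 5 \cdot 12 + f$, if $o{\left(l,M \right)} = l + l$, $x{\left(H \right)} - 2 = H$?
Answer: $220$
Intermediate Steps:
$x{\left(H \right)} = 2 + H$
$o{\left(l,M \right)} = 2 l$
$f = 40$ ($f = 10 \cdot 2 \cdot 2 = 10 \cdot 4 = 40$)
$x{\left(1 \right)} 5 \cdot 12 + f = \left(2 + 1\right) 5 \cdot 12 + 40 = 3 \cdot 60 + 40 = 180 + 40 = 220$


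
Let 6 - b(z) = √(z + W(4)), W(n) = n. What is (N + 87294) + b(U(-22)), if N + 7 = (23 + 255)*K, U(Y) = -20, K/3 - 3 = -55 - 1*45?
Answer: 6395 - 4*I ≈ 6395.0 - 4.0*I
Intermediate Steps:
K = -291 (K = 9 + 3*(-55 - 1*45) = 9 + 3*(-55 - 45) = 9 + 3*(-100) = 9 - 300 = -291)
b(z) = 6 - √(4 + z) (b(z) = 6 - √(z + 4) = 6 - √(4 + z))
N = -80905 (N = -7 + (23 + 255)*(-291) = -7 + 278*(-291) = -7 - 80898 = -80905)
(N + 87294) + b(U(-22)) = (-80905 + 87294) + (6 - √(4 - 20)) = 6389 + (6 - √(-16)) = 6389 + (6 - 4*I) = 6395 - 4*I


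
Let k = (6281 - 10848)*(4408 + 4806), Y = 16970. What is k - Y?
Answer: -42097308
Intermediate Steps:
k = -42080338 (k = -4567*9214 = -42080338)
k - Y = -42080338 - 1*16970 = -42080338 - 16970 = -42097308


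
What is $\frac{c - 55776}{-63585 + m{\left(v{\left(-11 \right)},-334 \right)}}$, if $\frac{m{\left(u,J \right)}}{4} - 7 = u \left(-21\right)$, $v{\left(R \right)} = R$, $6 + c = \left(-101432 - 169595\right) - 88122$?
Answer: $\frac{414931}{62633} \approx 6.6248$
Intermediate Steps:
$c = -359155$ ($c = -6 - 359149 = -359155$)
$m{\left(u,J \right)} = 28 - 84 u$ ($m{\left(u,J \right)} = 28 + 4 u \left(-21\right) = 28 + 4 \left(- 21 u\right) = 28 - 84 u$)
$\frac{c - 55776}{-63585 + m{\left(v{\left(-11 \right)},-334 \right)}} = \frac{-359155 - 55776}{-63585 + \left(28 - -924\right)} = - \frac{414931}{-63585 + \left(28 + 924\right)} = - \frac{414931}{-63585 + 952} = - \frac{414931}{-62633} = \left(-414931\right) \left(- \frac{1}{62633}\right) = \frac{414931}{62633}$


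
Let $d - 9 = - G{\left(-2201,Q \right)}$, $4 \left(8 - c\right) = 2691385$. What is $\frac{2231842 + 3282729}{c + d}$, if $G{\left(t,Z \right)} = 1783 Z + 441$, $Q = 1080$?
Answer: $- \frac{22058284}{10395641} \approx -2.1219$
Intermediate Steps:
$c = - \frac{2691353}{4}$ ($c = 8 - \frac{2691385}{4} = - \frac{2691353}{4} \approx -6.7284 \cdot 10^{5}$)
$G{\left(t,Z \right)} = 441 + 1783 Z$
$d = -1926072$ ($d = 9 - \left(441 + 1783 \cdot 1080\right) = 9 - \left(441 + 1925640\right) = 9 - 1926081 = -1926072$)
$\frac{2231842 + 3282729}{c + d} = \frac{2231842 + 3282729}{- \frac{2691353}{4} - 1926072} = \frac{5514571}{- \frac{10395641}{4}} = 5514571 \left(- \frac{4}{10395641}\right) = - \frac{22058284}{10395641}$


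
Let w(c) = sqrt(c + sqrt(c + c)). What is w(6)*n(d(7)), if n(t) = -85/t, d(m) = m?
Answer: -85*sqrt(6 + 2*sqrt(3))/7 ≈ -37.356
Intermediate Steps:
w(c) = sqrt(c + sqrt(2)*sqrt(c)) (w(c) = sqrt(c + sqrt(2*c)) = sqrt(c + sqrt(2)*sqrt(c)))
w(6)*n(d(7)) = sqrt(6 + sqrt(2)*sqrt(6))*(-85/7) = sqrt(6 + 2*sqrt(3))*(-85*1/7) = sqrt(6 + 2*sqrt(3))*(-85/7) = -85*sqrt(6 + 2*sqrt(3))/7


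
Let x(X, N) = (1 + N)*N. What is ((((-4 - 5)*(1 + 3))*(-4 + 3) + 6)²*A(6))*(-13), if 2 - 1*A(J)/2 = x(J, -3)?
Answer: 183456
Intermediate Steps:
x(X, N) = N*(1 + N)
A(J) = -8 (A(J) = 4 - (-6)*(1 - 3) = 4 - (-6)*(-2) = 4 - 2*6 = 4 - 12 = -8)
((((-4 - 5)*(1 + 3))*(-4 + 3) + 6)²*A(6))*(-13) = ((((-4 - 5)*(1 + 3))*(-4 + 3) + 6)²*(-8))*(-13) = ((-9*4*(-1) + 6)²*(-8))*(-13) = ((-36*(-1) + 6)²*(-8))*(-13) = ((36 + 6)²*(-8))*(-13) = (42²*(-8))*(-13) = (1764*(-8))*(-13) = -14112*(-13) = 183456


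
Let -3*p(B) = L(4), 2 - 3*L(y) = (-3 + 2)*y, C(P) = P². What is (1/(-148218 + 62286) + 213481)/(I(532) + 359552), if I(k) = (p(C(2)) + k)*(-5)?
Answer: 18344849291/30668729784 ≈ 0.59816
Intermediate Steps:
L(y) = ⅔ + y/3 (L(y) = ⅔ - (-3 + 2)*y/3 = ⅔ - (-1)*y/3 = ⅔ + y/3)
p(B) = -⅔ (p(B) = -(⅔ + (⅓)*4)/3 = -(⅔ + 4/3)/3 = -⅓*2 = -⅔)
I(k) = 10/3 - 5*k (I(k) = (-⅔ + k)*(-5) = 10/3 - 5*k)
(1/(-148218 + 62286) + 213481)/(I(532) + 359552) = (1/(-148218 + 62286) + 213481)/((10/3 - 5*532) + 359552) = (1/(-85932) + 213481)/((10/3 - 2660) + 359552) = (-1/85932 + 213481)/(-7970/3 + 359552) = 18344849291/(85932*(1070686/3)) = (18344849291/85932)*(3/1070686) = 18344849291/30668729784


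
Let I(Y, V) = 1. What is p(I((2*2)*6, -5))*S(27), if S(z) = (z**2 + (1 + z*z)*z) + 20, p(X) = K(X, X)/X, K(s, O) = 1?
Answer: 20459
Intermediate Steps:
p(X) = 1/X
S(z) = 20 + z**2 + z*(1 + z**2) (S(z) = (z**2 + (1 + z**2)*z) + 20 = (z**2 + z*(1 + z**2)) + 20 = 20 + z**2 + z*(1 + z**2))
p(I((2*2)*6, -5))*S(27) = (20 + 27 + 27**2 + 27**3)/1 = 1*(20 + 27 + 729 + 19683) = 1*20459 = 20459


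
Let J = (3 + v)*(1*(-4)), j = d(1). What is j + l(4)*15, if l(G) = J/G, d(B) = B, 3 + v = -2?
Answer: 31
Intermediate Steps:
v = -5 (v = -3 - 2 = -5)
j = 1
J = 8 (J = (3 - 5)*(1*(-4)) = -2*(-4) = 8)
l(G) = 8/G
j + l(4)*15 = 1 + (8/4)*15 = 1 + (8*(1/4))*15 = 1 + 2*15 = 1 + 30 = 31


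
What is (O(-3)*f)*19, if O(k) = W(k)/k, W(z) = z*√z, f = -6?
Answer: -114*I*√3 ≈ -197.45*I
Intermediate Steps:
W(z) = z^(3/2)
O(k) = √k (O(k) = k^(3/2)/k = √k)
(O(-3)*f)*19 = (√(-3)*(-6))*19 = ((I*√3)*(-6))*19 = -6*I*√3*19 = -114*I*√3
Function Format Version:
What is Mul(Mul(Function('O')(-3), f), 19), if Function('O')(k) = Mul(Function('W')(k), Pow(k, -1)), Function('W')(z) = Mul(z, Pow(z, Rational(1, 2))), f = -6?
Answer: Mul(-114, I, Pow(3, Rational(1, 2))) ≈ Mul(-197.45, I)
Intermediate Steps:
Function('W')(z) = Pow(z, Rational(3, 2))
Function('O')(k) = Pow(k, Rational(1, 2)) (Function('O')(k) = Mul(Pow(k, Rational(3, 2)), Pow(k, -1)) = Pow(k, Rational(1, 2)))
Mul(Mul(Function('O')(-3), f), 19) = Mul(Mul(Pow(-3, Rational(1, 2)), -6), 19) = Mul(Mul(Mul(I, Pow(3, Rational(1, 2))), -6), 19) = Mul(Mul(-6, I, Pow(3, Rational(1, 2))), 19) = Mul(-114, I, Pow(3, Rational(1, 2)))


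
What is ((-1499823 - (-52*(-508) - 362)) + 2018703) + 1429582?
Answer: 1922408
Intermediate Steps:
((-1499823 - (-52*(-508) - 362)) + 2018703) + 1429582 = ((-1499823 - (26416 - 362)) + 2018703) + 1429582 = ((-1499823 - 1*26054) + 2018703) + 1429582 = ((-1499823 - 26054) + 2018703) + 1429582 = (-1525877 + 2018703) + 1429582 = 492826 + 1429582 = 1922408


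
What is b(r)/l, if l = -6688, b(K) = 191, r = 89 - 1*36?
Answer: -191/6688 ≈ -0.028559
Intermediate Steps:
r = 53 (r = 89 - 36 = 53)
b(r)/l = 191/(-6688) = 191*(-1/6688) = -191/6688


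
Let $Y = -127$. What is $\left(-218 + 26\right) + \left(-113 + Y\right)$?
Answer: $-432$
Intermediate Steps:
$\left(-218 + 26\right) + \left(-113 + Y\right) = \left(-218 + 26\right) - 240 = -192 - 240 = -432$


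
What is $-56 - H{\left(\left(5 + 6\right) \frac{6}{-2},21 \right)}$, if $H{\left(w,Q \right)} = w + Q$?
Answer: $-44$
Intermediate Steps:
$H{\left(w,Q \right)} = Q + w$
$-56 - H{\left(\left(5 + 6\right) \frac{6}{-2},21 \right)} = -56 - \left(21 + \left(5 + 6\right) \frac{6}{-2}\right) = -56 - \left(21 + 11 \cdot 6 \left(- \frac{1}{2}\right)\right) = -56 - \left(21 + 11 \left(-3\right)\right) = -56 - \left(21 - 33\right) = -56 - -12 = -56 + 12 = -44$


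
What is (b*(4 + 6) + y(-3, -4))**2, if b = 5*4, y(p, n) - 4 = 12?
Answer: 46656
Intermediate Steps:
y(p, n) = 16 (y(p, n) = 4 + 12 = 16)
b = 20
(b*(4 + 6) + y(-3, -4))**2 = (20*(4 + 6) + 16)**2 = (20*10 + 16)**2 = (200 + 16)**2 = 216**2 = 46656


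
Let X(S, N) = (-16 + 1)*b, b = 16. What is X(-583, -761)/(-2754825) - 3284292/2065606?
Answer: -301571798782/189679434965 ≈ -1.5899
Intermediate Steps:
X(S, N) = -240 (X(S, N) = (-16 + 1)*16 = -15*16 = -240)
X(-583, -761)/(-2754825) - 3284292/2065606 = -240/(-2754825) - 3284292/2065606 = -240*(-1/2754825) - 3284292*1/2065606 = 16/183655 - 1642146/1032803 = -301571798782/189679434965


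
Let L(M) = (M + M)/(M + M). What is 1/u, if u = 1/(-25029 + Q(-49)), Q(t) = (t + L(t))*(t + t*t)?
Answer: -137925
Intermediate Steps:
L(M) = 1 (L(M) = (2*M)/((2*M)) = (2*M)*(1/(2*M)) = 1)
Q(t) = (1 + t)*(t + t**2) (Q(t) = (t + 1)*(t + t*t) = (1 + t)*(t + t**2))
u = -1/137925 (u = 1/(-25029 - 49*(1 + (-49)**2 + 2*(-49))) = 1/(-25029 - 49*(1 + 2401 - 98)) = 1/(-25029 - 49*2304) = 1/(-25029 - 112896) = 1/(-137925) = -1/137925 ≈ -7.2503e-6)
1/u = 1/(-1/137925) = -137925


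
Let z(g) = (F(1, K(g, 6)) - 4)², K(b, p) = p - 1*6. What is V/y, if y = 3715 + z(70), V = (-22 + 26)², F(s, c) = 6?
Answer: 16/3719 ≈ 0.0043022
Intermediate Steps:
K(b, p) = -6 + p (K(b, p) = p - 6 = -6 + p)
z(g) = 4 (z(g) = (6 - 4)² = 2² = 4)
V = 16 (V = 4² = 16)
y = 3719 (y = 3715 + 4 = 3719)
V/y = 16/3719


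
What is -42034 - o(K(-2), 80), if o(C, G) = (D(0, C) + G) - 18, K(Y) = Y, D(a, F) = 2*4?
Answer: -42104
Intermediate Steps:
D(a, F) = 8
o(C, G) = -10 + G (o(C, G) = (8 + G) - 18 = -10 + G)
-42034 - o(K(-2), 80) = -42034 - (-10 + 80) = -42034 - 1*70 = -42034 - 70 = -42104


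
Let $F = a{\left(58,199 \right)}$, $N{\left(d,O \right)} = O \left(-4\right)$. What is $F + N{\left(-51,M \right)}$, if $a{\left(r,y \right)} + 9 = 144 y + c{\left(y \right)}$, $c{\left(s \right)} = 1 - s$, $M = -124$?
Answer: $28945$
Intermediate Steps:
$N{\left(d,O \right)} = - 4 O$
$a{\left(r,y \right)} = -8 + 143 y$ ($a{\left(r,y \right)} = -9 + \left(144 y - \left(-1 + y\right)\right) = -9 + \left(1 + 143 y\right) = -8 + 143 y$)
$F = 28449$ ($F = -8 + 143 \cdot 199 = -8 + 28457 = 28449$)
$F + N{\left(-51,M \right)} = 28449 - -496 = 28449 + 496 = 28945$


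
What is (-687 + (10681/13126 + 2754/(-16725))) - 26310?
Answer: -1975524120743/73177450 ≈ -26996.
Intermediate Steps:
(-687 + (10681/13126 + 2754/(-16725))) - 26310 = (-687 + (10681*(1/13126) + 2754*(-1/16725))) - 26310 = (-687 + (10681/13126 - 918/5575)) - 26310 = (-687 + 47496907/73177450) - 26310 = -50225411243/73177450 - 26310 = -1975524120743/73177450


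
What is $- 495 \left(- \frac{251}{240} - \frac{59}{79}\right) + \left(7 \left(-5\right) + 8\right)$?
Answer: $\frac{1087509}{1264} \approx 860.37$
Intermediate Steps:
$- 495 \left(- \frac{251}{240} - \frac{59}{79}\right) + \left(7 \left(-5\right) + 8\right) = - 495 \left(\left(-251\right) \frac{1}{240} - \frac{59}{79}\right) + \left(-35 + 8\right) = - 495 \left(- \frac{251}{240} - \frac{59}{79}\right) - 27 = \left(-495\right) \left(- \frac{33989}{18960}\right) - 27 = \frac{1121637}{1264} - 27 = \frac{1087509}{1264}$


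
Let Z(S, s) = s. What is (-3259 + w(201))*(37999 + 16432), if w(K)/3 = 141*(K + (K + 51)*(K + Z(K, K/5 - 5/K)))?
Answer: 470266021032392/335 ≈ 1.4038e+12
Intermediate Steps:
w(K) = 423*K + 423*(51 + K)*(-5/K + 6*K/5) (w(K) = 3*(141*(K + (K + 51)*(K + (K/5 - 5/K)))) = 3*(141*(K + (51 + K)*(K + (K*(1/5) - 5/K)))) = 3*(141*(K + (51 + K)*(K + (K/5 - 5/K)))) = 3*(141*(K + (51 + K)*(K + (-5/K + K/5)))) = 3*(141*(K + (51 + K)*(-5/K + 6*K/5))) = 3*(141*K + 141*(51 + K)*(-5/K + 6*K/5)) = 423*K + 423*(51 + K)*(-5/K + 6*K/5))
(-3259 + w(201))*(37999 + 16432) = (-3259 + (-2115 - 107865/201 + (2538/5)*201**2 + (131553/5)*201))*(37999 + 16432) = (-3259 + (-2115 - 107865*1/201 + (2538/5)*40401 + 26442153/5))*54431 = (-3259 + (-2115 - 35955/67 + 102537738/5 + 26442153/5))*54431 = (-3259 + 8640764397/335)*54431 = (8639672632/335)*54431 = 470266021032392/335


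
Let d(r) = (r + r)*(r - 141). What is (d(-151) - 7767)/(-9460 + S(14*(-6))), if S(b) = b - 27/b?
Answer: -2251676/267223 ≈ -8.4262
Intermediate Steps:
d(r) = 2*r*(-141 + r) (d(r) = (2*r)*(-141 + r) = 2*r*(-141 + r))
(d(-151) - 7767)/(-9460 + S(14*(-6))) = (2*(-151)*(-141 - 151) - 7767)/(-9460 + (14*(-6) - 27/(14*(-6)))) = (2*(-151)*(-292) - 7767)/(-9460 + (-84 - 27/(-84))) = (88184 - 7767)/(-9460 + (-84 - 27*(-1/84))) = 80417/(-9460 + (-84 + 9/28)) = 80417/(-9460 - 2343/28) = 80417/(-267223/28) = 80417*(-28/267223) = -2251676/267223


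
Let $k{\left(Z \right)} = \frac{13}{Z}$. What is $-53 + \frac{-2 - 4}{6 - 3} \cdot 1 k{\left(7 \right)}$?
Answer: $- \frac{397}{7} \approx -56.714$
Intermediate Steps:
$-53 + \frac{-2 - 4}{6 - 3} \cdot 1 k{\left(7 \right)} = -53 + \frac{-2 - 4}{6 - 3} \cdot 1 \cdot \frac{13}{7} = -53 + - \frac{6}{3} \cdot 1 \cdot 13 \cdot \frac{1}{7} = -53 + \left(-6\right) \frac{1}{3} \cdot 1 \cdot \frac{13}{7} = -53 + \left(-2\right) 1 \cdot \frac{13}{7} = -53 - \frac{26}{7} = - \frac{397}{7}$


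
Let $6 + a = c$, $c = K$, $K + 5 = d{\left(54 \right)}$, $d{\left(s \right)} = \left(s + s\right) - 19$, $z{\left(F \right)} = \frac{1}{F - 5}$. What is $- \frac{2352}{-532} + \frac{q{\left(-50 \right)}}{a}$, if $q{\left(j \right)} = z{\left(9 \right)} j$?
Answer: $\frac{12629}{2964} \approx 4.2608$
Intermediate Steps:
$z{\left(F \right)} = \frac{1}{-5 + F}$
$d{\left(s \right)} = -19 + 2 s$ ($d{\left(s \right)} = 2 s - 19 = -19 + 2 s$)
$K = 84$ ($K = -5 + \left(-19 + 2 \cdot 54\right) = -5 + \left(-19 + 108\right) = -5 + 89 = 84$)
$c = 84$
$a = 78$ ($a = -6 + 84 = 78$)
$q{\left(j \right)} = \frac{j}{4}$ ($q{\left(j \right)} = \frac{j}{-5 + 9} = \frac{j}{4}$)
$- \frac{2352}{-532} + \frac{q{\left(-50 \right)}}{a} = - \frac{2352}{-532} + \frac{\frac{1}{4} \left(-50\right)}{78} = \left(-2352\right) \left(- \frac{1}{532}\right) - \frac{25}{156} = \frac{84}{19} - \frac{25}{156} = \frac{12629}{2964}$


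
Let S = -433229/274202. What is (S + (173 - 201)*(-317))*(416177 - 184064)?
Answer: 564819996096699/274202 ≈ 2.0599e+9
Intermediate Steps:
S = -433229/274202 (S = -433229*1/274202 = -433229/274202 ≈ -1.5800)
(S + (173 - 201)*(-317))*(416177 - 184064) = (-433229/274202 + (173 - 201)*(-317))*(416177 - 184064) = (-433229/274202 - 28*(-317))*232113 = (-433229/274202 + 8876)*232113 = (2433383723/274202)*232113 = 564819996096699/274202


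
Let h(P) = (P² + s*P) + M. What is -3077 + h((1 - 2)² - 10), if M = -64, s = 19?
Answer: -3231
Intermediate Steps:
h(P) = -64 + P² + 19*P (h(P) = (P² + 19*P) - 64 = -64 + P² + 19*P)
-3077 + h((1 - 2)² - 10) = -3077 + (-64 + ((1 - 2)² - 10)² + 19*((1 - 2)² - 10)) = -3077 + (-64 + ((-1)² - 10)² + 19*((-1)² - 10)) = -3077 + (-64 + (1 - 10)² + 19*(1 - 10)) = -3077 + (-64 + (-9)² + 19*(-9)) = -3077 + (-64 + 81 - 171) = -3077 - 154 = -3231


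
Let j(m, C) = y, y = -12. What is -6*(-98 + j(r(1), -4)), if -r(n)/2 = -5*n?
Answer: 660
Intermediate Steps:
r(n) = 10*n (r(n) = -(-10)*n = 10*n)
j(m, C) = -12
-6*(-98 + j(r(1), -4)) = -6*(-98 - 12) = -6*(-110) = 660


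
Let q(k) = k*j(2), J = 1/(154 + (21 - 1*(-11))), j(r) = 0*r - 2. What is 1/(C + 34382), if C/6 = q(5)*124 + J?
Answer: 31/835203 ≈ 3.7117e-5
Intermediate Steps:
j(r) = -2 (j(r) = 0 - 2 = -2)
J = 1/186 (J = 1/(154 + (21 + 11)) = 1/(154 + 32) = 1/186 ≈ 0.0053763)
q(k) = -2*k (q(k) = k*(-2) = -2*k)
C = -230639/31 (C = 6*(-2*5*124 + 1/186) = 6*(-10*124 + 1/186) = 6*(-1240 + 1/186) = 6*(-230639/186) = -230639/31 ≈ -7440.0)
1/(C + 34382) = 1/(-230639/31 + 34382) = 1/(835203/31) = 31/835203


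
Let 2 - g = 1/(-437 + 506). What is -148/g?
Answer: -10212/137 ≈ -74.540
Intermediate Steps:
g = 137/69 (g = 2 - 1/(-437 + 506) = 2 - 1/69 = 137/69 ≈ 1.9855)
-148/g = -148/137/69 = -148*69/137 = -10212/137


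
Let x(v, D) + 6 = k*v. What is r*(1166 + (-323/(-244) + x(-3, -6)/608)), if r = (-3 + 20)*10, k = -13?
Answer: 3680135945/18544 ≈ 1.9845e+5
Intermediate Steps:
x(v, D) = -6 - 13*v
r = 170 (r = 17*10 = 170)
r*(1166 + (-323/(-244) + x(-3, -6)/608)) = 170*(1166 + (-323/(-244) + (-6 - 13*(-3))/608)) = 170*(1166 + (-323*(-1/244) + (-6 + 39)*(1/608))) = 170*(1166 + (323/244 + 33*(1/608))) = 170*(1166 + (323/244 + 33/608)) = 170*(1166 + 51109/37088) = 170*(43295717/37088) = 3680135945/18544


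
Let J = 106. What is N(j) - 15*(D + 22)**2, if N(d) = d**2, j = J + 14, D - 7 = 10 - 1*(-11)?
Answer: -23100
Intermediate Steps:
D = 28 (D = 7 + (10 - 1*(-11)) = 7 + (10 + 11) = 7 + 21 = 28)
j = 120 (j = 106 + 14 = 120)
N(j) - 15*(D + 22)**2 = 120**2 - 15*(28 + 22)**2 = 14400 - 15*50**2 = 14400 - 15*2500 = 14400 - 37500 = -23100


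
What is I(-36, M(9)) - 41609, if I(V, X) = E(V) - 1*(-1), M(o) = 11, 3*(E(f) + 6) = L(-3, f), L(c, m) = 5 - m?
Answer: -124801/3 ≈ -41600.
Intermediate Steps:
E(f) = -13/3 - f/3 (E(f) = -6 + (5 - f)/3 = -6 + (5/3 - f/3) = -13/3 - f/3)
I(V, X) = -10/3 - V/3 (I(V, X) = (-13/3 - V/3) - 1*(-1) = (-13/3 - V/3) + 1 = -10/3 - V/3)
I(-36, M(9)) - 41609 = (-10/3 - 1/3*(-36)) - 41609 = (-10/3 + 12) - 41609 = 26/3 - 41609 = -124801/3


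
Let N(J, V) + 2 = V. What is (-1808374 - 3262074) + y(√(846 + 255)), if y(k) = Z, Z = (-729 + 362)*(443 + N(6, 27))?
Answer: -5242204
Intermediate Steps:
N(J, V) = -2 + V
Z = -171756 (Z = (-729 + 362)*(443 + (-2 + 27)) = -367*(443 + 25) = -367*468 = -171756)
y(k) = -171756
(-1808374 - 3262074) + y(√(846 + 255)) = (-1808374 - 3262074) - 171756 = -5070448 - 171756 = -5242204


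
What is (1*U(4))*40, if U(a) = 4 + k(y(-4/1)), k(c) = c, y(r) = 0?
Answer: 160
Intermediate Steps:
U(a) = 4 (U(a) = 4 + 0 = 4)
(1*U(4))*40 = (1*4)*40 = 4*40 = 160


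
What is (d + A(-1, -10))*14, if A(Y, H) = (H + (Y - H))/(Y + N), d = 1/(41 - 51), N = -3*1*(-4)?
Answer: -147/55 ≈ -2.6727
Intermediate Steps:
N = 12 (N = -3*(-4) = 12)
d = -⅒ (d = 1/(-10) = -⅒ ≈ -0.10000)
A(Y, H) = Y/(12 + Y) (A(Y, H) = (H + (Y - H))/(Y + 12) = Y/(12 + Y))
(d + A(-1, -10))*14 = (-⅒ - 1/(12 - 1))*14 = (-⅒ - 1/11)*14 = -21/110*14 = -147/55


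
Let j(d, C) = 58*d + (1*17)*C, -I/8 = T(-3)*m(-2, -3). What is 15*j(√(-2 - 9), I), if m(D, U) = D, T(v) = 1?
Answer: 4080 + 870*I*√11 ≈ 4080.0 + 2885.5*I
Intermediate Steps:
I = 16 (I = -8*(-2) = 16)
j(d, C) = 17*C + 58*d (j(d, C) = 58*d + 17*C = 17*C + 58*d)
15*j(√(-2 - 9), I) = 15*(17*16 + 58*√(-2 - 9)) = 15*(272 + 58*√(-11)) = 15*(272 + 58*(I*√11)) = 15*(272 + 58*I*√11) = 4080 + 870*I*√11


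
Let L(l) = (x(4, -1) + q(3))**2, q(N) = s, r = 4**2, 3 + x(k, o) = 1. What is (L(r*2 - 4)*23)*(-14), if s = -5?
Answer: -15778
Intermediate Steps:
x(k, o) = -2 (x(k, o) = -3 + 1 = -2)
r = 16
q(N) = -5
L(l) = 49 (L(l) = (-2 - 5)**2 = (-7)**2 = 49)
(L(r*2 - 4)*23)*(-14) = (49*23)*(-14) = 1127*(-14) = -15778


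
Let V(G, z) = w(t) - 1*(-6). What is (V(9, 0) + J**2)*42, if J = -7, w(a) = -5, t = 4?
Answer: 2100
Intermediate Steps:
V(G, z) = 1 (V(G, z) = -5 - 1*(-6) = -5 + 6 = 1)
(V(9, 0) + J**2)*42 = (1 + (-7)**2)*42 = (1 + 49)*42 = 50*42 = 2100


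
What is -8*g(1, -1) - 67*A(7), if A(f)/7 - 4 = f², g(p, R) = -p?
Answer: -24849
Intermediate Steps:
A(f) = 28 + 7*f²
-8*g(1, -1) - 67*A(7) = -(-8) - 67*(28 + 7*7²) = -8*(-1) - 67*(28 + 7*49) = 8 - 67*(28 + 343) = 8 - 67*371 = 8 - 24857 = -24849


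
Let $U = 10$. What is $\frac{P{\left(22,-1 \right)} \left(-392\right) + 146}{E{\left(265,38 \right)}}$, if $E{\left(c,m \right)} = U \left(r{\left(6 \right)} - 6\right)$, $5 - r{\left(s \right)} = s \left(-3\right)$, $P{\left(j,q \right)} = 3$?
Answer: $- \frac{103}{17} \approx -6.0588$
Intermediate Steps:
$r{\left(s \right)} = 5 + 3 s$ ($r{\left(s \right)} = 5 - s \left(-3\right) = 5 - - 3 s = 5 + 3 s$)
$E{\left(c,m \right)} = 170$ ($E{\left(c,m \right)} = 10 \left(\left(5 + 3 \cdot 6\right) - 6\right) = 10 \left(\left(5 + 18\right) - 6\right) = 10 \left(23 - 6\right) = 10 \cdot 17 = 170$)
$\frac{P{\left(22,-1 \right)} \left(-392\right) + 146}{E{\left(265,38 \right)}} = \frac{3 \left(-392\right) + 146}{170} = \left(-1176 + 146\right) \frac{1}{170} = \left(-1030\right) \frac{1}{170} = - \frac{103}{17}$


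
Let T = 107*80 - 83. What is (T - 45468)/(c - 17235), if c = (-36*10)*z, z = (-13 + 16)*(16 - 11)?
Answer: 36991/22635 ≈ 1.6342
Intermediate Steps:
z = 15 (z = 3*5 = 15)
c = -5400 (c = -36*10*15 = -360*15 = -5400)
T = 8477 (T = 8560 - 83 = 8477)
(T - 45468)/(c - 17235) = (8477 - 45468)/(-5400 - 17235) = -36991/(-22635) = -36991*(-1/22635) = 36991/22635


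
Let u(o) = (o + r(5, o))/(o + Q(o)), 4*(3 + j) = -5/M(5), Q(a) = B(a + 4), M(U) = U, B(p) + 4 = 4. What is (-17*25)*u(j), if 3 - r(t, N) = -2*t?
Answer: 1275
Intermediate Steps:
B(p) = 0 (B(p) = -4 + 4 = 0)
r(t, N) = 3 + 2*t (r(t, N) = 3 - (-2)*t = 3 + 2*t)
Q(a) = 0
j = -13/4 (j = -3 + (-5/5)/4 = -3 + (-5*⅕)/4 = -3 + (¼)*(-1) = -3 - ¼ = -13/4 ≈ -3.2500)
u(o) = (13 + o)/o (u(o) = (o + (3 + 2*5))/(o + 0) = (o + (3 + 10))/o = (o + 13)/o = (13 + o)/o)
(-17*25)*u(j) = (-17*25)*((13 - 13/4)/(-13/4)) = -(-1700)*39/(13*4) = -425*(-3) = 1275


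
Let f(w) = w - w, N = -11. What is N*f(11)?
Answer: 0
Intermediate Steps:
f(w) = 0
N*f(11) = -11*0 = 0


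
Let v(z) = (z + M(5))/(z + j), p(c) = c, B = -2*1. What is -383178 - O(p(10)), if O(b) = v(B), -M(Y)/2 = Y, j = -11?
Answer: -4981326/13 ≈ -3.8318e+5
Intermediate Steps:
M(Y) = -2*Y
B = -2
v(z) = (-10 + z)/(-11 + z) (v(z) = (z - 2*5)/(z - 11) = (z - 10)/(-11 + z) = (-10 + z)/(-11 + z))
O(b) = 12/13 (O(b) = (-10 - 2)/(-11 - 2) = -12/(-13) = -1/13*(-12) = 12/13)
-383178 - O(p(10)) = -383178 - 1*12/13 = -383178 - 12/13 = -4981326/13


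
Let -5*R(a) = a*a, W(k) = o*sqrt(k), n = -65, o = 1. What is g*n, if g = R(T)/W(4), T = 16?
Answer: 1664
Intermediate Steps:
W(k) = sqrt(k) (W(k) = 1*sqrt(k) = sqrt(k))
R(a) = -a**2/5 (R(a) = -a*a/5 = -a**2/5)
g = -128/5 (g = (-1/5*16**2)/(sqrt(4)) = -1/5*256/2 = -256/5*1/2 = -128/5 ≈ -25.600)
g*n = -128/5*(-65) = 1664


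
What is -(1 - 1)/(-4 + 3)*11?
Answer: 0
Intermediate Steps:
-(1 - 1)/(-4 + 3)*11 = -0/(-1)*11 = -0*(-1)*11 = -1*0*11 = 0*11 = 0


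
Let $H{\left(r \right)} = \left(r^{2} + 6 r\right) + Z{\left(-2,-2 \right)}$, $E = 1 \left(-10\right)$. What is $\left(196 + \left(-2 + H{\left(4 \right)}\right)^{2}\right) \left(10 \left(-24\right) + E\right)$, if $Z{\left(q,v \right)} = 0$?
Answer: $-410000$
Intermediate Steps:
$E = -10$
$H{\left(r \right)} = r^{2} + 6 r$ ($H{\left(r \right)} = \left(r^{2} + 6 r\right) + 0 = r^{2} + 6 r$)
$\left(196 + \left(-2 + H{\left(4 \right)}\right)^{2}\right) \left(10 \left(-24\right) + E\right) = \left(196 + \left(-2 + 4 \left(6 + 4\right)\right)^{2}\right) \left(10 \left(-24\right) - 10\right) = \left(196 + \left(-2 + 4 \cdot 10\right)^{2}\right) \left(-240 - 10\right) = \left(196 + \left(-2 + 40\right)^{2}\right) \left(-250\right) = \left(196 + 38^{2}\right) \left(-250\right) = \left(196 + 1444\right) \left(-250\right) = 1640 \left(-250\right) = -410000$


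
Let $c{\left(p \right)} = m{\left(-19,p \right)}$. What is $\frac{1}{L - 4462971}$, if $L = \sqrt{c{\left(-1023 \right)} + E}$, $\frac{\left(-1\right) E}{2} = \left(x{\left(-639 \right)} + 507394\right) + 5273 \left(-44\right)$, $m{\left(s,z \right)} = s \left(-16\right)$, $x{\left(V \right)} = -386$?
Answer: $- \frac{4462971}{19918110696529} - \frac{2 i \sqrt{137422}}{19918110696529} \approx -2.2407 \cdot 10^{-7} - 3.7223 \cdot 10^{-11} i$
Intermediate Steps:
$m{\left(s,z \right)} = - 16 s$
$c{\left(p \right)} = 304$ ($c{\left(p \right)} = \left(-16\right) \left(-19\right) = 304$)
$E = -549992$ ($E = - 2 \left(\left(-386 + 507394\right) + 5273 \left(-44\right)\right) = - 2 \left(507008 - 232012\right) = \left(-2\right) 274996 = -549992$)
$L = 2 i \sqrt{137422}$ ($L = \sqrt{304 - 549992} = \sqrt{-549688} = 2 i \sqrt{137422} \approx 741.41 i$)
$\frac{1}{L - 4462971} = \frac{1}{2 i \sqrt{137422} - 4462971} = \frac{1}{-4462971 + 2 i \sqrt{137422}}$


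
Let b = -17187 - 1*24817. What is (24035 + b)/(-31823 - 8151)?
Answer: 17969/39974 ≈ 0.44952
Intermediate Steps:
b = -42004 (b = -17187 - 24817 = -42004)
(24035 + b)/(-31823 - 8151) = (24035 - 42004)/(-31823 - 8151) = -17969/(-39974) = -17969*(-1/39974) = 17969/39974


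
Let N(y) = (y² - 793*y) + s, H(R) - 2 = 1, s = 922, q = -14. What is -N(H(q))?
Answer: 1448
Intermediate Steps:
H(R) = 3 (H(R) = 2 + 1 = 3)
N(y) = 922 + y² - 793*y (N(y) = (y² - 793*y) + 922 = 922 + y² - 793*y)
-N(H(q)) = -(922 + 3² - 793*3) = -(922 + 9 - 2379) = -1*(-1448) = 1448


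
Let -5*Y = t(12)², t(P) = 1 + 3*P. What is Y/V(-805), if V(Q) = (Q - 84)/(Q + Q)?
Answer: -62974/127 ≈ -495.86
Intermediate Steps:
V(Q) = (-84 + Q)/(2*Q) (V(Q) = (-84 + Q)/((2*Q)) = (-84 + Q)*(1/(2*Q)) = (-84 + Q)/(2*Q))
Y = -1369/5 (Y = -(1 + 3*12)²/5 = -(1 + 36)²/5 = -⅕*37² = -⅕*1369 = -1369/5 ≈ -273.80)
Y/V(-805) = -1369*(-1610/(-84 - 805))/5 = -1369/(5*((½)*(-1/805)*(-889))) = -1369/(5*127/230) = -1369/5*230/127 = -62974/127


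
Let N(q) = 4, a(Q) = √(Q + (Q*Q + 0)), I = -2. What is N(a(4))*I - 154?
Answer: -162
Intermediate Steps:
a(Q) = √(Q + Q²) (a(Q) = √(Q + (Q² + 0)) = √(Q + Q²))
N(a(4))*I - 154 = 4*(-2) - 154 = -8 - 154 = -162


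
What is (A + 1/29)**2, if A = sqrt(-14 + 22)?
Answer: 6729/841 + 4*sqrt(2)/29 ≈ 8.1963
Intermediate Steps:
A = 2*sqrt(2) (A = sqrt(8) = 2*sqrt(2) ≈ 2.8284)
(A + 1/29)**2 = (2*sqrt(2) + 1/29)**2 = (1/29 + 2*sqrt(2))**2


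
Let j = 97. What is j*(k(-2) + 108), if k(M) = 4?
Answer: 10864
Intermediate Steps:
j*(k(-2) + 108) = 97*(4 + 108) = 97*112 = 10864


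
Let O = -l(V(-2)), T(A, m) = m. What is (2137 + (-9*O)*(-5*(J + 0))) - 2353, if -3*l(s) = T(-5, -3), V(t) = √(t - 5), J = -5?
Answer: 9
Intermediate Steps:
V(t) = √(-5 + t)
l(s) = 1 (l(s) = -⅓*(-3) = 1)
O = -1 (O = -1*1 = -1)
(2137 + (-9*O)*(-5*(J + 0))) - 2353 = (2137 + (-9*(-1))*(-5*(-5 + 0))) - 2353 = (2137 + 9*(-5*(-5))) - 2353 = (2137 + 9*25) - 2353 = (2137 + 225) - 2353 = 2362 - 2353 = 9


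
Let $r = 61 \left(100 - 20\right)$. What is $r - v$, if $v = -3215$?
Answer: $8095$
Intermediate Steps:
$r = 4880$ ($r = 61 \cdot 80 = 4880$)
$r - v = 4880 - -3215 = 4880 + 3215 = 8095$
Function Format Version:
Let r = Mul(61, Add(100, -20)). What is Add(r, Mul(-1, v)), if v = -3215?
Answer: 8095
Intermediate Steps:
r = 4880 (r = Mul(61, 80) = 4880)
Add(r, Mul(-1, v)) = Add(4880, Mul(-1, -3215)) = Add(4880, 3215) = 8095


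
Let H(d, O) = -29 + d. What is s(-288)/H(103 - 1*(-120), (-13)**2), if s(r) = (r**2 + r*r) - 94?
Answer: 82897/97 ≈ 854.61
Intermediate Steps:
s(r) = -94 + 2*r**2 (s(r) = (r**2 + r**2) - 94 = 2*r**2 - 94 = -94 + 2*r**2)
s(-288)/H(103 - 1*(-120), (-13)**2) = (-94 + 2*(-288)**2)/(-29 + (103 - 1*(-120))) = (-94 + 2*82944)/(-29 + (103 + 120)) = (-94 + 165888)/(-29 + 223) = 165794/194 = 165794*(1/194) = 82897/97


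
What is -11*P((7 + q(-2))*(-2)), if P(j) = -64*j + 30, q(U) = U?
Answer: -7370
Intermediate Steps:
P(j) = 30 - 64*j
-11*P((7 + q(-2))*(-2)) = -11*(30 - 64*(7 - 2)*(-2)) = -11*(30 - 320*(-2)) = -11*(30 - 64*(-10)) = -11*(30 + 640) = -11*670 = -7370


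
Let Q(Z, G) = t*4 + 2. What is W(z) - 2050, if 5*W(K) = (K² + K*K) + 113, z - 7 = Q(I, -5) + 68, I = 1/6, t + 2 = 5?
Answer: 1141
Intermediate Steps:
t = 3 (t = -2 + 5 = 3)
I = ⅙ ≈ 0.16667
Q(Z, G) = 14 (Q(Z, G) = 3*4 + 2 = 12 + 2 = 14)
z = 89 (z = 7 + (14 + 68) = 7 + 82 = 89)
W(K) = 113/5 + 2*K²/5 (W(K) = ((K² + K*K) + 113)/5 = ((K² + K²) + 113)/5 = (2*K² + 113)/5 = (113 + 2*K²)/5 = 113/5 + 2*K²/5)
W(z) - 2050 = (113/5 + (⅖)*89²) - 2050 = (113/5 + (⅖)*7921) - 2050 = (113/5 + 15842/5) - 2050 = 3191 - 2050 = 1141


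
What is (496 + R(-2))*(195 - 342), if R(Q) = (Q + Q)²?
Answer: -75264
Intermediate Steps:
R(Q) = 4*Q² (R(Q) = (2*Q)² = 4*Q²)
(496 + R(-2))*(195 - 342) = (496 + 4*(-2)²)*(195 - 342) = (496 + 4*4)*(-147) = (496 + 16)*(-147) = 512*(-147) = -75264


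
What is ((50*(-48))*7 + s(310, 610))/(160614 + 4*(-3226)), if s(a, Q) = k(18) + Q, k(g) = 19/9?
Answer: -145691/1329390 ≈ -0.10959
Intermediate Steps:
k(g) = 19/9 (k(g) = 19*(⅑) = 19/9)
s(a, Q) = 19/9 + Q
((50*(-48))*7 + s(310, 610))/(160614 + 4*(-3226)) = ((50*(-48))*7 + (19/9 + 610))/(160614 + 4*(-3226)) = (-2400*7 + 5509/9)/(160614 - 12904) = (-16800 + 5509/9)/147710 = -145691/9*1/147710 = -145691/1329390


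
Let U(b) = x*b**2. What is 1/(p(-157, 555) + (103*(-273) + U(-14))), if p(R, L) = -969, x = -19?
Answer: -1/32812 ≈ -3.0477e-5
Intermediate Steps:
U(b) = -19*b**2
1/(p(-157, 555) + (103*(-273) + U(-14))) = 1/(-969 + (103*(-273) - 19*(-14)**2)) = 1/(-969 + (-28119 - 19*196)) = 1/(-969 + (-28119 - 3724)) = 1/(-969 - 31843) = 1/(-32812) = -1/32812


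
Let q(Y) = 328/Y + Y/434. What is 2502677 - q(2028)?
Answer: 275341488971/110019 ≈ 2.5027e+6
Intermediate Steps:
q(Y) = 328/Y + Y/434 (q(Y) = 328/Y + Y*(1/434) = 328/Y + Y/434)
2502677 - q(2028) = 2502677 - (328/2028 + (1/434)*2028) = 2502677 - (328*(1/2028) + 1014/217) = 2502677 - (82/507 + 1014/217) = 2502677 - 1*531892/110019 = 2502677 - 531892/110019 = 275341488971/110019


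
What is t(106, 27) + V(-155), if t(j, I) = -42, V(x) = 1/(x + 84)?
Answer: -2983/71 ≈ -42.014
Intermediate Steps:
V(x) = 1/(84 + x)
t(106, 27) + V(-155) = -42 + 1/(84 - 155) = -42 + 1/(-71) = -42 - 1/71 = -2983/71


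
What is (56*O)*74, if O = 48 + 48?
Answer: 397824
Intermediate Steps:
O = 96
(56*O)*74 = (56*96)*74 = 5376*74 = 397824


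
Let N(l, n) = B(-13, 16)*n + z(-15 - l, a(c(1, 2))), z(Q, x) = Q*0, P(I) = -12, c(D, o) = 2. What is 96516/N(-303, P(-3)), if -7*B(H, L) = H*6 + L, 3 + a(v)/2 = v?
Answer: -56301/62 ≈ -908.08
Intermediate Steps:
a(v) = -6 + 2*v
B(H, L) = -6*H/7 - L/7 (B(H, L) = -(H*6 + L)/7 = -(6*H + L)/7 = -(L + 6*H)/7 = -6*H/7 - L/7)
z(Q, x) = 0
N(l, n) = 62*n/7 (N(l, n) = (-6/7*(-13) - 1/7*16)*n + 0 = (78/7 - 16/7)*n + 0 = 62*n/7 + 0 = 62*n/7)
96516/N(-303, P(-3)) = 96516/(((62/7)*(-12))) = 96516/(-744/7) = 96516*(-7/744) = -56301/62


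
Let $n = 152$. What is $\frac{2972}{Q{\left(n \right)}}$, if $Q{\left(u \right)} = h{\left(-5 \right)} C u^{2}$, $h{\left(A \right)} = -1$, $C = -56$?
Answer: $\frac{743}{323456} \approx 0.0022971$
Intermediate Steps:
$Q{\left(u \right)} = 56 u^{2}$ ($Q{\left(u \right)} = - \left(-56\right) u^{2} = 56 u^{2}$)
$\frac{2972}{Q{\left(n \right)}} = \frac{2972}{56 \cdot 152^{2}} = \frac{2972}{56 \cdot 23104} = \frac{2972}{1293824} = 2972 \cdot \frac{1}{1293824} = \frac{743}{323456}$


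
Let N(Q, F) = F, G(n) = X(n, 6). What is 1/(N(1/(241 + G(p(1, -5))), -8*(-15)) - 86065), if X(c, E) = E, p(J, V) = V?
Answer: -1/85945 ≈ -1.1635e-5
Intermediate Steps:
G(n) = 6
1/(N(1/(241 + G(p(1, -5))), -8*(-15)) - 86065) = 1/(-8*(-15) - 86065) = 1/(120 - 86065) = 1/(-85945) = -1/85945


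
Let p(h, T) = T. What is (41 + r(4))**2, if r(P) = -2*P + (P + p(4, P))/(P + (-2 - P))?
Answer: 841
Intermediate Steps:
r(P) = -3*P (r(P) = -2*P + (P + P)/(P + (-2 - P)) = -2*P + (2*P)/(-2) = -2*P + (2*P)*(-1/2) = -2*P - P = -3*P)
(41 + r(4))**2 = (41 - 3*4)**2 = (41 - 12)**2 = 29**2 = 841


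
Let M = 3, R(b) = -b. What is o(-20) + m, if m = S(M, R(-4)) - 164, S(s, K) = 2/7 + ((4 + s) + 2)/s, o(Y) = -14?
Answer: -1223/7 ≈ -174.71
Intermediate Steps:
S(s, K) = 2/7 + (6 + s)/s (S(s, K) = 2*(⅐) + (6 + s)/s = 2/7 + (6 + s)/s)
m = -1125/7 (m = (9/7 + 6/3) - 164 = (9/7 + 6*(⅓)) - 164 = (9/7 + 2) - 164 = 23/7 - 164 = -1125/7 ≈ -160.71)
o(-20) + m = -14 - 1125/7 = -1223/7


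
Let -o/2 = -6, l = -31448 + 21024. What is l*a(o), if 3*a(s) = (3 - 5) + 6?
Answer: -41696/3 ≈ -13899.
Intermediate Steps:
l = -10424
o = 12 (o = -2*(-6) = 12)
a(s) = 4/3 (a(s) = ((3 - 5) + 6)/3 = (-2 + 6)/3 = (⅓)*4 = 4/3)
l*a(o) = -10424*4/3 = -41696/3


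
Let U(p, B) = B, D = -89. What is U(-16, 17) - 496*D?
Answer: 44161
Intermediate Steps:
U(-16, 17) - 496*D = 17 - 496*(-89) = 17 + 44144 = 44161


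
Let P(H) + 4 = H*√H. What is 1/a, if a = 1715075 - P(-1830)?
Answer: 571693/982541487747 - 610*I*√1830/982541487747 ≈ 5.8185e-7 - 2.6559e-8*I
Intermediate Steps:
P(H) = -4 + H^(3/2) (P(H) = -4 + H*√H = -4 + H^(3/2))
a = 1715079 + 1830*I*√1830 (a = 1715075 - (-4 + (-1830)^(3/2)) = 1715075 - (-4 - 1830*I*√1830) = 1715075 + (4 + 1830*I*√1830) = 1715079 + 1830*I*√1830 ≈ 1.7151e+6 + 78285.0*I)
1/a = 1/(1715079 + 1830*I*√1830)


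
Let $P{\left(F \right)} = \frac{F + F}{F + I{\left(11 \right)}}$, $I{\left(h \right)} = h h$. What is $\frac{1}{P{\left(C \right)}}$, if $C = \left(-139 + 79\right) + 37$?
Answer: $- \frac{49}{23} \approx -2.1304$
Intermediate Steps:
$I{\left(h \right)} = h^{2}$
$C = -23$ ($C = -60 + 37 = -23$)
$P{\left(F \right)} = \frac{2 F}{121 + F}$ ($P{\left(F \right)} = \frac{F + F}{F + 11^{2}} = \frac{2 F}{F + 121} = \frac{2 F}{121 + F}$)
$\frac{1}{P{\left(C \right)}} = \frac{1}{2 \left(-23\right) \frac{1}{121 - 23}} = \frac{1}{2 \left(-23\right) \frac{1}{98}} = \frac{1}{- \frac{23}{49}} = - \frac{49}{23}$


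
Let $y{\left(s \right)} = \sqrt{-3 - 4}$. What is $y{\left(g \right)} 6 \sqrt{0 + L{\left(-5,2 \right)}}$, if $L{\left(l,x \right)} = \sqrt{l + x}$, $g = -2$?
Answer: $6 i \sqrt[4]{3} \sqrt{7} \sqrt{i} \approx -14.773 + 14.773 i$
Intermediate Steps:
$y{\left(s \right)} = i \sqrt{7}$ ($y{\left(s \right)} = \sqrt{-7} = i \sqrt{7}$)
$y{\left(g \right)} 6 \sqrt{0 + L{\left(-5,2 \right)}} = i \sqrt{7} \cdot 6 \sqrt{0 + \sqrt{-5 + 2}} = 6 i \sqrt{7} \sqrt{0 + \sqrt{-3}} = 6 i \sqrt{7} \sqrt{0 + i \sqrt{3}} = 6 i \sqrt{7} \sqrt{i \sqrt{3}} = 6 i \sqrt{7} \sqrt[4]{3} \sqrt{i} = 6 i \sqrt[4]{3} \sqrt{7} \sqrt{i}$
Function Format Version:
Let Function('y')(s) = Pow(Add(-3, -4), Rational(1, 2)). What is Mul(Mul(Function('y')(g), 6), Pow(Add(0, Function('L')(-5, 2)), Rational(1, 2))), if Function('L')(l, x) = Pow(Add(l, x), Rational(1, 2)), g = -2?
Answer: Mul(6, I, Pow(3, Rational(1, 4)), Pow(7, Rational(1, 2)), Pow(I, Rational(1, 2))) ≈ Add(-14.773, Mul(14.773, I))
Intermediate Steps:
Function('y')(s) = Mul(I, Pow(7, Rational(1, 2))) (Function('y')(s) = Pow(-7, Rational(1, 2)) = Mul(I, Pow(7, Rational(1, 2))))
Mul(Mul(Function('y')(g), 6), Pow(Add(0, Function('L')(-5, 2)), Rational(1, 2))) = Mul(Mul(Mul(I, Pow(7, Rational(1, 2))), 6), Pow(Add(0, Pow(Add(-5, 2), Rational(1, 2))), Rational(1, 2))) = Mul(Mul(6, I, Pow(7, Rational(1, 2))), Pow(Add(0, Pow(-3, Rational(1, 2))), Rational(1, 2))) = Mul(Mul(6, I, Pow(7, Rational(1, 2))), Pow(Add(0, Mul(I, Pow(3, Rational(1, 2)))), Rational(1, 2))) = Mul(Mul(6, I, Pow(7, Rational(1, 2))), Pow(Mul(I, Pow(3, Rational(1, 2))), Rational(1, 2))) = Mul(Mul(6, I, Pow(7, Rational(1, 2))), Mul(Pow(3, Rational(1, 4)), Pow(I, Rational(1, 2)))) = Mul(6, I, Pow(3, Rational(1, 4)), Pow(7, Rational(1, 2)), Pow(I, Rational(1, 2)))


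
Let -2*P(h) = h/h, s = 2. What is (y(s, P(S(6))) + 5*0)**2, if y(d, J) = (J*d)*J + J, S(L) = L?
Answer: 0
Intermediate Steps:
P(h) = -1/2 (P(h) = -h/(2*h) = -1/2*1 = -1/2)
y(d, J) = J + d*J**2 (y(d, J) = d*J**2 + J = J + d*J**2)
(y(s, P(S(6))) + 5*0)**2 = (-(1 - 1/2*2)/2 + 5*0)**2 = (-(1 - 1)/2 + 0)**2 = (-1/2*0 + 0)**2 = (0 + 0)**2 = 0**2 = 0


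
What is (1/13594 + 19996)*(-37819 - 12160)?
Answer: -13585572911875/13594 ≈ -9.9938e+8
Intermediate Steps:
(1/13594 + 19996)*(-37819 - 12160) = (1/13594 + 19996)*(-49979) = (271825625/13594)*(-49979) = -13585572911875/13594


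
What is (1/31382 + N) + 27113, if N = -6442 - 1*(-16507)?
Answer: 1166719997/31382 ≈ 37178.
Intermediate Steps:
N = 10065 (N = -6442 + 16507 = 10065)
(1/31382 + N) + 27113 = (1/31382 + 10065) + 27113 = 315859831/31382 + 27113 = 1166719997/31382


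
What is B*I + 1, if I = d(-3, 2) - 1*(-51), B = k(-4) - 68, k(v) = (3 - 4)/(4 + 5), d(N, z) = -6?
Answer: -3064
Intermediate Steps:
k(v) = -1/9
B = -613/9 (B = -1/9 - 68 = -613/9 ≈ -68.111)
I = 45 (I = -6 - 1*(-51) = -6 + 51 = 45)
B*I + 1 = -613/9*45 + 1 = -3065 + 1 = -3064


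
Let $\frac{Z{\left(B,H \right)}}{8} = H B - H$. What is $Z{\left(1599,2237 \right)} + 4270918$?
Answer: $32868726$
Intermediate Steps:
$Z{\left(B,H \right)} = - 8 H + 8 B H$ ($Z{\left(B,H \right)} = 8 \left(H B - H\right) = 8 \left(B H - H\right) = 8 \left(- H + B H\right) = - 8 H + 8 B H$)
$Z{\left(1599,2237 \right)} + 4270918 = 8 \cdot 2237 \left(-1 + 1599\right) + 4270918 = 8 \cdot 2237 \cdot 1598 + 4270918 = 28597808 + 4270918 = 32868726$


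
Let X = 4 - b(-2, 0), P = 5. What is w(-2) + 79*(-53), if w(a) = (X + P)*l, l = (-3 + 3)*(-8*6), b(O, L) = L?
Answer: -4187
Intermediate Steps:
X = 4 (X = 4 - 1*0 = 4 + 0 = 4)
l = 0 (l = 0*(-2*24) = 0*(-48) = 0)
w(a) = 0 (w(a) = (4 + 5)*0 = 9*0 = 0)
w(-2) + 79*(-53) = 0 + 79*(-53) = 0 - 4187 = -4187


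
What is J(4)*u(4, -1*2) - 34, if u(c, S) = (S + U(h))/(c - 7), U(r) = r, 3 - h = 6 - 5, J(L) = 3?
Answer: -34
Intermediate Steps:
h = 2 (h = 3 - (6 - 5) = 3 - 1*1 = 3 - 1 = 2)
u(c, S) = (2 + S)/(-7 + c) (u(c, S) = (S + 2)/(c - 7) = (2 + S)/(-7 + c))
J(4)*u(4, -1*2) - 34 = 3*((2 - 1*2)/(-7 + 4)) - 34 = 3*((2 - 2)/(-3)) - 34 = 3*(-⅓*0) - 34 = 3*0 - 34 = 0 - 34 = -34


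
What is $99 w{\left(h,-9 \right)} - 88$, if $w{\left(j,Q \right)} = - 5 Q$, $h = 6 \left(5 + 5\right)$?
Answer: $4367$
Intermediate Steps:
$h = 60$ ($h = 6 \cdot 10 = 60$)
$99 w{\left(h,-9 \right)} - 88 = 99 \left(\left(-5\right) \left(-9\right)\right) - 88 = 99 \cdot 45 - 88 = 4455 - 88 = 4367$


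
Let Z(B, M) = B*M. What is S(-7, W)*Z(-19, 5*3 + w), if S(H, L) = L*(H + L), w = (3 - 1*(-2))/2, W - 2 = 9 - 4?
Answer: 0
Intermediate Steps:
W = 7 (W = 2 + (9 - 4) = 2 + 5 = 7)
w = 5/2 (w = (3 + 2)*(½) = 5*(½) = 5/2 ≈ 2.5000)
S(-7, W)*Z(-19, 5*3 + w) = (7*(-7 + 7))*(-19*(5*3 + 5/2)) = (7*0)*(-19*(15 + 5/2)) = 0*(-19*35/2) = 0*(-665/2) = 0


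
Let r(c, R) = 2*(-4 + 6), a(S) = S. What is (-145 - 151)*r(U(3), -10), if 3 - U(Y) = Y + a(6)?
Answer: -1184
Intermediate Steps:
U(Y) = -3 - Y (U(Y) = 3 - (Y + 6) = 3 - (6 + Y) = 3 + (-6 - Y) = -3 - Y)
r(c, R) = 4 (r(c, R) = 2*2 = 4)
(-145 - 151)*r(U(3), -10) = (-145 - 151)*4 = -296*4 = -1184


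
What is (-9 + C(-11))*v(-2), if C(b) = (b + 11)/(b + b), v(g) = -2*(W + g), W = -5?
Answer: -126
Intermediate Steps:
v(g) = 10 - 2*g (v(g) = -2*(-5 + g) = 10 - 2*g)
C(b) = (11 + b)/(2*b) (C(b) = (11 + b)/((2*b)) = (11 + b)*(1/(2*b)) = (11 + b)/(2*b))
(-9 + C(-11))*v(-2) = (-9 + (½)*(11 - 11)/(-11))*(10 - 2*(-2)) = (-9 + (½)*(-1/11)*0)*(10 + 4) = (-9 + 0)*14 = -9*14 = -126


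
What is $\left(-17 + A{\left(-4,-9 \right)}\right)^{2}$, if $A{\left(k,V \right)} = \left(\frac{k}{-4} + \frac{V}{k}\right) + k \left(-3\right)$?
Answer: $\frac{49}{16} \approx 3.0625$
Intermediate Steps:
$A{\left(k,V \right)} = - \frac{13 k}{4} + \frac{V}{k}$ ($A{\left(k,V \right)} = \left(k \left(- \frac{1}{4}\right) + \frac{V}{k}\right) - 3 k = \left(- \frac{k}{4} + \frac{V}{k}\right) - 3 k = - \frac{13 k}{4} + \frac{V}{k}$)
$\left(-17 + A{\left(-4,-9 \right)}\right)^{2} = \left(-17 - \left(-13 + \frac{9}{-4}\right)\right)^{2} = \left(-17 + \left(13 - - \frac{9}{4}\right)\right)^{2} = \left(-17 + \left(13 + \frac{9}{4}\right)\right)^{2} = \left(-17 + \frac{61}{4}\right)^{2} = \left(- \frac{7}{4}\right)^{2} = \frac{49}{16}$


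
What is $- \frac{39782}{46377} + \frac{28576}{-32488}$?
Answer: $- \frac{327213346}{188336997} \approx -1.7374$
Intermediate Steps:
$- \frac{39782}{46377} + \frac{28576}{-32488} = \left(-39782\right) \frac{1}{46377} + 28576 \left(- \frac{1}{32488}\right) = - \frac{39782}{46377} - \frac{3572}{4061} = - \frac{327213346}{188336997}$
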